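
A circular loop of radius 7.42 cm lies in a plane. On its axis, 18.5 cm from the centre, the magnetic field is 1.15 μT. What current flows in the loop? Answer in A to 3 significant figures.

I ≈ 2.63 A

On the axis of a loop, B = μ₀IR²/[2(R²+z²)^(3/2)], so I = 2B(R²+z²)^(3/2)/(μ₀R²).
R² + z² = 0.005506 + 0.03422 = 0.03973 m²; raised to 3/2 gives 7.92×10⁻³ m³.
I = 2 × 1.15×10⁻⁶ × 7.92×10⁻³ / (1.26×10⁻⁶ × 0.005506) = 2.63 A.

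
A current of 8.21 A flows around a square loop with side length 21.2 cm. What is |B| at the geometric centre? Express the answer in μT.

B ≈ 43.8 μT

Each side is a finite straight segment at perpendicular distance d = a/(2 tan(π/4)) = 0.106 m from the centre, with end-angles ±π/4.
One side contributes B₁ = (μ₀I/4πd)·2 sin(π/4) = 1.10×10⁻⁵ T.
All 4 sides add in the same direction: B = 4 × 1.10×10⁻⁵ = 4.38×10⁻⁵ T.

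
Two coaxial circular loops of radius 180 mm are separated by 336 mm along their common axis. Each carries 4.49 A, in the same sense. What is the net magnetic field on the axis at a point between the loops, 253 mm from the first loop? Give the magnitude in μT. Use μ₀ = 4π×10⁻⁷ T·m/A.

B ≈ 14.8 μT

Each loop contributes B = μ₀IR²/[2(R²+z²)^(3/2)] on the axis, with z measured from that loop.
Loop 1 (z = 0.253 m): B₁ = 3.05×10⁻⁶ T. Loop 2 (z = 0.083 m): B₂ = 1.17×10⁻⁵ T.
The fields add: B = B₁ + B₂ = 1.48×10⁻⁵ T.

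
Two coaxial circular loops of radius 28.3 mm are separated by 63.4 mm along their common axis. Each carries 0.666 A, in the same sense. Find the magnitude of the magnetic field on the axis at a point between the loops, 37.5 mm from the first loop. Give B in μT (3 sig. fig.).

Each loop contributes B = μ₀IR²/[2(R²+z²)^(3/2)] on the axis, with z measured from that loop.
Loop 1 (z = 0.0375 m): B₁ = 3.23×10⁻⁶ T. Loop 2 (z = 0.0259 m): B₂ = 5.94×10⁻⁶ T.
The fields add: B = B₁ + B₂ = 9.17×10⁻⁶ T.

B ≈ 9.17 μT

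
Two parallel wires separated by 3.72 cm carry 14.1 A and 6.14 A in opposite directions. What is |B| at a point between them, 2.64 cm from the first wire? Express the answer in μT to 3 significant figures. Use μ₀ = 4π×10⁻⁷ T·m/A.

B ≈ 221 μT

Each long wire gives B = μ₀I/(2πd). Distances are d₁ = 0.0264 m and d₂ = 0.0108 m.
B₁ = 1.07×10⁻⁴ T, B₂ = 1.14×10⁻⁴ T.
Between antiparallel currents both contributions point the same way, so they add. B = B₁ + B₂ = 1.07×10⁻⁴ + 1.14×10⁻⁴ = 2.21×10⁻⁴ T.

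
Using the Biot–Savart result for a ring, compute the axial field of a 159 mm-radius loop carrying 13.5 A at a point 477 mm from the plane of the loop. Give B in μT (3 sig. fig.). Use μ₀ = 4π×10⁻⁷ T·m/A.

On the axis of a circular loop, B = μ₀IR² / [2(R²+z²)^(3/2)].
R² + z² = (0.159)² + (0.477)² = 0.2528 m², and (R²+z²)^(3/2) = 0.127 m³.
B = (4π×10⁻⁷ × 13.5 × 0.02528) / (2 × 0.127) = 1.69×10⁻⁶ T.

B ≈ 1.69 μT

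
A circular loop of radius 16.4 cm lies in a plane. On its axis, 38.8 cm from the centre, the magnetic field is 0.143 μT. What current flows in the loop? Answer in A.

On the axis of a loop, B = μ₀IR²/[2(R²+z²)^(3/2)], so I = 2B(R²+z²)^(3/2)/(μ₀R²).
R² + z² = 0.0269 + 0.1505 = 0.1774 m²; raised to 3/2 gives 7.47×10⁻² m³.
I = 2 × 1.43×10⁻⁷ × 7.47×10⁻² / (1.26×10⁻⁶ × 0.0269) = 0.632 A.

I ≈ 0.632 A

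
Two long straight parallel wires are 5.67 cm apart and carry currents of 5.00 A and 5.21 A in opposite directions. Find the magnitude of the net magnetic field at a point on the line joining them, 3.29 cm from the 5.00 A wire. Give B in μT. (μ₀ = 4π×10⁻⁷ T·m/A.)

Each long wire gives B = μ₀I/(2πd). Distances are d₁ = 0.0329 m and d₂ = 0.0238 m.
B₁ = 3.04×10⁻⁵ T, B₂ = 4.38×10⁻⁵ T.
Between antiparallel currents both contributions point the same way, so they add. B = B₁ + B₂ = 3.04×10⁻⁵ + 4.38×10⁻⁵ = 7.42×10⁻⁵ T.

B ≈ 74.2 μT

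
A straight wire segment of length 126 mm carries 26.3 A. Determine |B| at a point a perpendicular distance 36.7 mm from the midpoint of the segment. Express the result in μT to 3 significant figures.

B ≈ 124 μT

For a finite straight segment, B = (μ₀I/4πd)(sinθ₁ + sinθ₂), where θ₁, θ₂ are the angles from the perpendicular to each end.
The perpendicular from the point meets the wire at its midpoint, so each end is L/2 = 0.063 m away along the wire.
sinθ₁ = 0.063/√(0.063²+0.0367²) = 0.8641; sinθ₂ = 0.063/√(0.063²+0.0367²) = 0.8641.
B = (4π×10⁻⁷ × 26.3) / (4π × 0.0367) × (0.8641 + 0.8641) = 1.24×10⁻⁴ T.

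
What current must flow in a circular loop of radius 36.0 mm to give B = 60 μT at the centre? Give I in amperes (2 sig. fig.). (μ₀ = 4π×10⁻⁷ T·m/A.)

At the centre of a circular loop B = μ₀I/(2R), so I = 2RB/μ₀.
With R = 0.036 m, I = 2 × 0.036 × 6.00×10⁻⁵ / (4π×10⁻⁷) = 3.44 A.

I ≈ 3.4 A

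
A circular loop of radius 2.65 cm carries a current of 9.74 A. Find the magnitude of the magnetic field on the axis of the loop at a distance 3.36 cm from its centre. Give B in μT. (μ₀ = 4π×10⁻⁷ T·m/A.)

On the axis of a circular loop, B = μ₀IR² / [2(R²+z²)^(3/2)].
R² + z² = (0.0265)² + (0.0336)² = 0.001831 m², and (R²+z²)^(3/2) = 7.84×10⁻⁵ m³.
B = (4π×10⁻⁷ × 9.74 × 0.0007022) / (2 × 7.84×10⁻⁵) = 5.48×10⁻⁵ T.

B ≈ 54.8 μT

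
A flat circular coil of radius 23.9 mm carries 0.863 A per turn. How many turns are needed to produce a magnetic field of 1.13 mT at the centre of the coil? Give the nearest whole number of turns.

N = 50

For an N-turn coil, B = Nμ₀I/(2R). A single turn gives B₁ = 2.27×10⁻⁵ T with R = 0.0239 m.
N = B/B₁ = 1.13×10⁻³ / 2.27×10⁻⁵ = 49.81.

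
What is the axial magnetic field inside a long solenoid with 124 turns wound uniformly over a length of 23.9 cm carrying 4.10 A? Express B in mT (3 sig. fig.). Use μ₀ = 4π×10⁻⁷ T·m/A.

Inside a long solenoid, B = μ₀nI with n = 518.8 turns/m.
B = 4π×10⁻⁷ × 518.8 × 4.10 = 2.67×10⁻³ T.

B ≈ 2.67 mT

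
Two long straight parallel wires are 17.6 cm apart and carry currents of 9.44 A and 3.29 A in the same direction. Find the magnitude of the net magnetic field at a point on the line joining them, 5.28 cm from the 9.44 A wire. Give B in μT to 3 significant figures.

B ≈ 30.4 μT

Each long wire gives B = μ₀I/(2πd). Distances are d₁ = 0.0528 m and d₂ = 0.1232 m.
B₁ = 3.58×10⁻⁵ T, B₂ = 5.34×10⁻⁶ T.
Between parallel currents the two contributions point in opposite directions, so they subtract. B = |B₁ − B₂| = |3.58×10⁻⁵ − 5.34×10⁻⁶| = 3.04×10⁻⁵ T.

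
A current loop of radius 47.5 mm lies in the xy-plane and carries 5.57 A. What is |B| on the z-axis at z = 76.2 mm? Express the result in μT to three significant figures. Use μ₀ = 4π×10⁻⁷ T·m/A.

B ≈ 10.9 μT

On the axis of a circular loop, B = μ₀IR² / [2(R²+z²)^(3/2)].
R² + z² = (0.0475)² + (0.0762)² = 0.008063 m², and (R²+z²)^(3/2) = 7.24×10⁻⁴ m³.
B = (4π×10⁻⁷ × 5.57 × 0.002256) / (2 × 7.24×10⁻⁴) = 1.09×10⁻⁵ T.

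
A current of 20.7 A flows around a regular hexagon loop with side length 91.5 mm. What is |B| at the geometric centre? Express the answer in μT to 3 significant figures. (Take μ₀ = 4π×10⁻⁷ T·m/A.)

Each side is a finite straight segment at perpendicular distance d = a/(2 tan(π/6)) = 0.07924 m from the centre, with end-angles ±π/6.
One side contributes B₁ = (μ₀I/4πd)·2 sin(π/6) = 2.61×10⁻⁵ T.
All 6 sides add in the same direction: B = 6 × 2.61×10⁻⁵ = 1.57×10⁻⁴ T.

B ≈ 157 μT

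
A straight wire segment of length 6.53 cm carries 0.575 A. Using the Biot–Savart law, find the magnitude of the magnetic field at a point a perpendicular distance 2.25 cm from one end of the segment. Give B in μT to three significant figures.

For a finite straight segment, B = (μ₀I/4πd)(sinθ₁ + sinθ₂), where θ₁, θ₂ are the angles from the perpendicular to each end.
The perpendicular foot is at one end, so the two end-offsets along the wire are 0 and L = 0.0653 m.
sinθ₁ = 0/√(0²+0.0225²) = 0.0000; sinθ₂ = 0.0653/√(0.0653²+0.0225²) = 0.9454.
B = (4π×10⁻⁷ × 0.575) / (4π × 0.0225) × (0.0000 + 0.9454) = 2.42×10⁻⁶ T.

B ≈ 2.42 μT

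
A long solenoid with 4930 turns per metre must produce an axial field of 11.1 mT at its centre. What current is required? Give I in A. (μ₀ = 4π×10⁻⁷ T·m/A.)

I ≈ 1.79 A

Inside a long solenoid B = μ₀nI with n = 4930 m⁻¹, so I = B/(μ₀n).
I = 1.11×10⁻² / (4π×10⁻⁷ × 4930) = 1.79 A.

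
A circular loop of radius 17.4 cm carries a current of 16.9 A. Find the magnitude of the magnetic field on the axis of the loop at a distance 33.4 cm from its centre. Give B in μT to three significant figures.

On the axis of a circular loop, B = μ₀IR² / [2(R²+z²)^(3/2)].
R² + z² = (0.174)² + (0.334)² = 0.1418 m², and (R²+z²)^(3/2) = 5.34×10⁻² m³.
B = (4π×10⁻⁷ × 16.9 × 0.03028) / (2 × 5.34×10⁻²) = 6.02×10⁻⁶ T.

B ≈ 6.02 μT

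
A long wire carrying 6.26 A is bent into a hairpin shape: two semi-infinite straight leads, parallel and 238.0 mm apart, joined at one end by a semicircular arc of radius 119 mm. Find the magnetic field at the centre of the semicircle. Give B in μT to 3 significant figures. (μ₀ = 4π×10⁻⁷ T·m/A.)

B ≈ 27.0 μT

The semicircular arc contributes B_arc = μ₀I·π/(4πR) = μ₀I/(4R) = 1.65×10⁻⁵ T.
Each semi-infinite lead is at perpendicular distance R = 0.119 m from the centre, with the perpendicular foot at its near end, so it contributes μ₀I/(4πR); both point the same way, together 1.05×10⁻⁵ T.
Arc and leads all point the same direction: B = 1.65×10⁻⁵ + 1.05×10⁻⁵ = 2.70×10⁻⁵ T.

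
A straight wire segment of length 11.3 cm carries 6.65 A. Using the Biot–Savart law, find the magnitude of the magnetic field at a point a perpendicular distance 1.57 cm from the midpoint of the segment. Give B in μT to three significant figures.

B ≈ 81.6 μT

For a finite straight segment, B = (μ₀I/4πd)(sinθ₁ + sinθ₂), where θ₁, θ₂ are the angles from the perpendicular to each end.
The perpendicular from the point meets the wire at its midpoint, so each end is L/2 = 0.0565 m away along the wire.
sinθ₁ = 0.0565/√(0.0565²+0.0157²) = 0.9635; sinθ₂ = 0.0565/√(0.0565²+0.0157²) = 0.9635.
B = (4π×10⁻⁷ × 6.65) / (4π × 0.0157) × (0.9635 + 0.9635) = 8.16×10⁻⁵ T.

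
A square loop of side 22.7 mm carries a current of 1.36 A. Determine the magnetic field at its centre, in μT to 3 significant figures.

B ≈ 67.8 μT

Each side is a finite straight segment at perpendicular distance d = a/(2 tan(π/4)) = 0.01135 m from the centre, with end-angles ±π/4.
One side contributes B₁ = (μ₀I/4πd)·2 sin(π/4) = 1.69×10⁻⁵ T.
All 4 sides add in the same direction: B = 4 × 1.69×10⁻⁵ = 6.78×10⁻⁵ T.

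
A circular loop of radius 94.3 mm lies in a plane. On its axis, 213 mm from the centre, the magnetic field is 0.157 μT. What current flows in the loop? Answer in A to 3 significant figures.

On the axis of a loop, B = μ₀IR²/[2(R²+z²)^(3/2)], so I = 2B(R²+z²)^(3/2)/(μ₀R²).
R² + z² = 0.008892 + 0.04537 = 0.05426 m²; raised to 3/2 gives 1.26×10⁻² m³.
I = 2 × 1.57×10⁻⁷ × 1.26×10⁻² / (1.26×10⁻⁶ × 0.008892) = 0.355 A.

I ≈ 0.355 A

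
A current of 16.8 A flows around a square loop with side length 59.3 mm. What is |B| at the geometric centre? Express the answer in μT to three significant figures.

B ≈ 321 μT

Each side is a finite straight segment at perpendicular distance d = a/(2 tan(π/4)) = 0.02965 m from the centre, with end-angles ±π/4.
One side contributes B₁ = (μ₀I/4πd)·2 sin(π/4) = 8.01×10⁻⁵ T.
All 4 sides add in the same direction: B = 4 × 8.01×10⁻⁵ = 3.21×10⁻⁴ T.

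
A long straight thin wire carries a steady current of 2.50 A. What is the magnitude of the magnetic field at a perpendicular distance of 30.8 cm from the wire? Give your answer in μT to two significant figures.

For an infinitely long straight wire, B = μ₀I/(2πd).
B = (4π×10⁻⁷ × 2.50) / (2π × 0.308) = 1.62×10⁻⁶ T.

B ≈ 1.6 μT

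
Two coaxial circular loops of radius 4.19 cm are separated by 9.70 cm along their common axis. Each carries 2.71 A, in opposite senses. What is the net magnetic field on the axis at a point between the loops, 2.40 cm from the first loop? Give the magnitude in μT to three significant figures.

Each loop contributes B = μ₀IR²/[2(R²+z²)^(3/2)] on the axis, with z measured from that loop.
Loop 1 (z = 0.024 m): B₁ = 2.66×10⁻⁵ T. Loop 2 (z = 0.073 m): B₂ = 5.01×10⁻⁶ T.
The fields oppose: B = |B₁ − B₂| = 2.15×10⁻⁵ T.

B ≈ 21.5 μT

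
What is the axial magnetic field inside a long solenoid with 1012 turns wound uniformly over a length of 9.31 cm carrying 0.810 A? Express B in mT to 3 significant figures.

Inside a long solenoid, B = μ₀nI with n = 1.087×10⁴ turns/m.
B = 4π×10⁻⁷ × 1.087×10⁴ × 0.810 = 1.11×10⁻² T.

B ≈ 11.1 mT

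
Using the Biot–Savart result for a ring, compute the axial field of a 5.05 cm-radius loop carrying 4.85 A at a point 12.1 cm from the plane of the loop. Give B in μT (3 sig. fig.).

B ≈ 3.45 μT

On the axis of a circular loop, B = μ₀IR² / [2(R²+z²)^(3/2)].
R² + z² = (0.0505)² + (0.121)² = 0.01719 m², and (R²+z²)^(3/2) = 2.25×10⁻³ m³.
B = (4π×10⁻⁷ × 4.85 × 0.00255) / (2 × 2.25×10⁻³) = 3.45×10⁻⁶ T.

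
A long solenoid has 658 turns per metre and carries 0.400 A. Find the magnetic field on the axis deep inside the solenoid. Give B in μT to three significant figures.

Inside a long solenoid, B = μ₀nI with n = 658 turns/m.
B = 4π×10⁻⁷ × 658 × 0.400 = 3.31×10⁻⁴ T.

B ≈ 331 μT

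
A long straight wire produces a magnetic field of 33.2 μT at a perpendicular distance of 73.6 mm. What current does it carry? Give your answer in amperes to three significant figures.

For a long straight wire B = μ₀I/(2πd), so I = 2πdB/μ₀.
I = 2π × 0.0736 × 3.32×10⁻⁵ / (4π×10⁻⁷) = 12.2 A.

I ≈ 12.2 A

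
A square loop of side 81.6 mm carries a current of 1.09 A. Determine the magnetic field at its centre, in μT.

Each side is a finite straight segment at perpendicular distance d = a/(2 tan(π/4)) = 0.0408 m from the centre, with end-angles ±π/4.
One side contributes B₁ = (μ₀I/4πd)·2 sin(π/4) = 3.78×10⁻⁶ T.
All 4 sides add in the same direction: B = 4 × 3.78×10⁻⁶ = 1.51×10⁻⁵ T.

B ≈ 15.1 μT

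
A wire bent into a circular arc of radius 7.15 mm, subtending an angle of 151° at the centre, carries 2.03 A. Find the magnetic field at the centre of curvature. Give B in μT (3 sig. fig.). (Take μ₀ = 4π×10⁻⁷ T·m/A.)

B ≈ 74.8 μT

The Biot–Savart field of a circular arc at its centre is B = μ₀Iφ/(4πR), with φ = 2.635 rad.
B = (4π×10⁻⁷ × 2.03 × 2.635) / (4π × 0.00715) = 7.48×10⁻⁵ T.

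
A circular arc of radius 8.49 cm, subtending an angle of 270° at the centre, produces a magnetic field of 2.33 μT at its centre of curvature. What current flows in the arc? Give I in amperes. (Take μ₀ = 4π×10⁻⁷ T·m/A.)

I ≈ 0.420 A

For a circular arc, B = μ₀Iφ/(4πR) with φ in radians; here φ = 4.712 rad.
So I = 4πRB/(μ₀φ) = 4π × 0.0849 × 2.33×10⁻⁶ / (4π×10⁻⁷ × 4.712) = 0.420 A.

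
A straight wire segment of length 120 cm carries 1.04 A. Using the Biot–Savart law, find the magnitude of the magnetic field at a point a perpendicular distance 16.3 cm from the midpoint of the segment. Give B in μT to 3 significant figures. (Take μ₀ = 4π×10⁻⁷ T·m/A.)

For a finite straight segment, B = (μ₀I/4πd)(sinθ₁ + sinθ₂), where θ₁, θ₂ are the angles from the perpendicular to each end.
The perpendicular from the point meets the wire at its midpoint, so each end is L/2 = 0.6 m away along the wire.
sinθ₁ = 0.6/√(0.6²+0.163²) = 0.9650; sinθ₂ = 0.6/√(0.6²+0.163²) = 0.9650.
B = (4π×10⁻⁷ × 1.04) / (4π × 0.163) × (0.9650 + 0.9650) = 1.23×10⁻⁶ T.

B ≈ 1.23 μT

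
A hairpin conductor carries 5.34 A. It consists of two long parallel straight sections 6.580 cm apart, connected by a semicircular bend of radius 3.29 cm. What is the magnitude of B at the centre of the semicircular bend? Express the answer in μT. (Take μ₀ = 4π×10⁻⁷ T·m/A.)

The semicircular arc contributes B_arc = μ₀I·π/(4πR) = μ₀I/(4R) = 5.10×10⁻⁵ T.
Each semi-infinite lead is at perpendicular distance R = 0.0329 m from the centre, with the perpendicular foot at its near end, so it contributes μ₀I/(4πR); both point the same way, together 3.25×10⁻⁵ T.
Arc and leads all point the same direction: B = 5.10×10⁻⁵ + 3.25×10⁻⁵ = 8.35×10⁻⁵ T.

B ≈ 83.5 μT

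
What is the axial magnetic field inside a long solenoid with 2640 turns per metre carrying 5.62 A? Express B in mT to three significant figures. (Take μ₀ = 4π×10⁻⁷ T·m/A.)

Inside a long solenoid, B = μ₀nI with n = 2640 turns/m.
B = 4π×10⁻⁷ × 2640 × 5.62 = 1.86×10⁻² T.

B ≈ 18.6 mT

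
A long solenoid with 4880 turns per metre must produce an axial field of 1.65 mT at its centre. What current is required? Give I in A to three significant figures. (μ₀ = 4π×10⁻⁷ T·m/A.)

Inside a long solenoid B = μ₀nI with n = 4880 m⁻¹, so I = B/(μ₀n).
I = 1.65×10⁻³ / (4π×10⁻⁷ × 4880) = 0.269 A.

I ≈ 0.269 A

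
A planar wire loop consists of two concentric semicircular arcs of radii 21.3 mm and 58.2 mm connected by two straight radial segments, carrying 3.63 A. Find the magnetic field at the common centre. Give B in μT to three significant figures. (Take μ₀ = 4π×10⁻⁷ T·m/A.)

B ≈ 33.9 μT

The radial connectors point toward the centre, so dl × r̂ = 0 and they contribute nothing.
Each semicircle gives μ₀I/(4R): inner arc 5.35×10⁻⁵ T, outer arc 1.96×10⁻⁵ T.
The two arcs carry current in opposite angular senses, so their fields oppose: B = |5.35×10⁻⁵ − 1.96×10⁻⁵| = 3.39×10⁻⁵ T.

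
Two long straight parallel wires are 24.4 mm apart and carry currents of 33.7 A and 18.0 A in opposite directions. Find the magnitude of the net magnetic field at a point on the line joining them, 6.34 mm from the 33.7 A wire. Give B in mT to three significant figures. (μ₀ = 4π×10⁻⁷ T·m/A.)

Each long wire gives B = μ₀I/(2πd). Distances are d₁ = 0.00634 m and d₂ = 0.01806 m.
B₁ = 1.06×10⁻³ T, B₂ = 1.99×10⁻⁴ T.
Between antiparallel currents both contributions point the same way, so they add. B = B₁ + B₂ = 1.06×10⁻³ + 1.99×10⁻⁴ = 1.26×10⁻³ T.

B ≈ 1.26 mT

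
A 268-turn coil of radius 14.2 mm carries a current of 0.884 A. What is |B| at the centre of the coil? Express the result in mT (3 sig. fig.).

For an N-turn flat coil, B = Nμ₀I/(2R) with R = 0.0142 m.
B = 268 × 3.91×10⁻⁵ T = 1.05×10⁻² T.

B ≈ 10.5 mT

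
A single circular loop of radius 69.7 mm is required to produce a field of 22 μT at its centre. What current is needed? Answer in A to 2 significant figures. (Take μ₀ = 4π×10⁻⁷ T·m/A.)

I ≈ 2.4 A

At the centre of a circular loop B = μ₀I/(2R), so I = 2RB/μ₀.
With R = 0.0697 m, I = 2 × 0.0697 × 2.20×10⁻⁵ / (4π×10⁻⁷) = 2.44 A.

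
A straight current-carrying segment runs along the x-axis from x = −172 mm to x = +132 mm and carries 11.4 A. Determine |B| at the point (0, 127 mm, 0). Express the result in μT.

B ≈ 13.7 μT

For a finite straight segment, B = (μ₀I/4πd)(sinθ₁ + sinθ₂), where θ₁, θ₂ are the angles from the perpendicular to each end.
The perpendicular distance is d = 0.127 m; the end-offsets along the wire are a = 0.172 m and b = 0.132 m.
sinθ₁ = 0.172/√(0.172²+0.127²) = 0.8045; sinθ₂ = 0.132/√(0.132²+0.127²) = 0.7206.
B = (4π×10⁻⁷ × 11.4) / (4π × 0.127) × (0.8045 + 0.7206) = 1.37×10⁻⁵ T.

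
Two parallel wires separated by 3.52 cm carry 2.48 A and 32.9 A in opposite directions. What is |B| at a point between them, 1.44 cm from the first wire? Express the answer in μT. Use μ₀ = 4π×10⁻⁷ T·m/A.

Each long wire gives B = μ₀I/(2πd). Distances are d₁ = 0.0144 m and d₂ = 0.0208 m.
B₁ = 3.44×10⁻⁵ T, B₂ = 3.16×10⁻⁴ T.
Between antiparallel currents both contributions point the same way, so they add. B = B₁ + B₂ = 3.44×10⁻⁵ + 3.16×10⁻⁴ = 3.51×10⁻⁴ T.

B ≈ 351 μT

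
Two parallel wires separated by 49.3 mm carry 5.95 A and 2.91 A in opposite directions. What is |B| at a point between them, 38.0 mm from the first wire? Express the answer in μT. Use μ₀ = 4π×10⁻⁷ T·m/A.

Each long wire gives B = μ₀I/(2πd). Distances are d₁ = 0.038 m and d₂ = 0.0113 m.
B₁ = 3.13×10⁻⁵ T, B₂ = 5.15×10⁻⁵ T.
Between antiparallel currents both contributions point the same way, so they add. B = B₁ + B₂ = 3.13×10⁻⁵ + 5.15×10⁻⁵ = 8.28×10⁻⁵ T.

B ≈ 82.8 μT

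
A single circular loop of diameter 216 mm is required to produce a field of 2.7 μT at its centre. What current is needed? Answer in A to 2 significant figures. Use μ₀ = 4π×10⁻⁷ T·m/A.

I ≈ 0.46 A

At the centre of a circular loop B = μ₀I/(2R), so I = 2RB/μ₀.
With R = 0.108 m, I = 2 × 0.108 × 2.70×10⁻⁶ / (4π×10⁻⁷) = 0.464 A.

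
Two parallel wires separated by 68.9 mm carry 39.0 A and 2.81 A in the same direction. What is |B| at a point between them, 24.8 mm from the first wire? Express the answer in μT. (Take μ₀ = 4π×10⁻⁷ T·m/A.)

B ≈ 302 μT

Each long wire gives B = μ₀I/(2πd). Distances are d₁ = 0.0248 m and d₂ = 0.0441 m.
B₁ = 3.15×10⁻⁴ T, B₂ = 1.27×10⁻⁵ T.
Between parallel currents the two contributions point in opposite directions, so they subtract. B = |B₁ − B₂| = |3.15×10⁻⁴ − 1.27×10⁻⁵| = 3.02×10⁻⁴ T.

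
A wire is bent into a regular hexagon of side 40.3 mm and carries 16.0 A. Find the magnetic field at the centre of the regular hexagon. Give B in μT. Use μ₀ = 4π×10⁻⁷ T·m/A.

B ≈ 275 μT

Each side is a finite straight segment at perpendicular distance d = a/(2 tan(π/6)) = 0.0349 m from the centre, with end-angles ±π/6.
One side contributes B₁ = (μ₀I/4πd)·2 sin(π/6) = 4.58×10⁻⁵ T.
All 6 sides add in the same direction: B = 6 × 4.58×10⁻⁵ = 2.75×10⁻⁴ T.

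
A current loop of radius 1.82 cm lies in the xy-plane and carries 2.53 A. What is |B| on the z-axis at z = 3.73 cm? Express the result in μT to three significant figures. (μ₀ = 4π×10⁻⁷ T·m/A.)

On the axis of a circular loop, B = μ₀IR² / [2(R²+z²)^(3/2)].
R² + z² = (0.0182)² + (0.0373)² = 0.001723 m², and (R²+z²)^(3/2) = 7.15×10⁻⁵ m³.
B = (4π×10⁻⁷ × 2.53 × 0.0003312) / (2 × 7.15×10⁻⁵) = 7.37×10⁻⁶ T.

B ≈ 7.37 μT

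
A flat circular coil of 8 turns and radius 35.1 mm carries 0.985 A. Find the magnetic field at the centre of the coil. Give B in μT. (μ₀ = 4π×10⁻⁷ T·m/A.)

For an N-turn flat coil, B = Nμ₀I/(2R) with R = 0.0351 m.
B = 8 × 1.76×10⁻⁵ T = 1.41×10⁻⁴ T.

B ≈ 141 μT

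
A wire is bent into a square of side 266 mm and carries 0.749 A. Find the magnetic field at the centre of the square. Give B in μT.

B ≈ 3.19 μT

Each side is a finite straight segment at perpendicular distance d = a/(2 tan(π/4)) = 0.133 m from the centre, with end-angles ±π/4.
One side contributes B₁ = (μ₀I/4πd)·2 sin(π/4) = 7.96×10⁻⁷ T.
All 4 sides add in the same direction: B = 4 × 7.96×10⁻⁷ = 3.19×10⁻⁶ T.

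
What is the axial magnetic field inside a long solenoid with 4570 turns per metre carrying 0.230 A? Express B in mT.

Inside a long solenoid, B = μ₀nI with n = 4570 turns/m.
B = 4π×10⁻⁷ × 4570 × 0.230 = 1.32×10⁻³ T.

B ≈ 1.32 mT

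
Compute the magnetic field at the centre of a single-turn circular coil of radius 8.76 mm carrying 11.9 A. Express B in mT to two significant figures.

B ≈ 0.85 mT

At the centre of a circular loop the Biot–Savart law gives B = μ₀I/(2R).
B = (4π×10⁻⁷ × 11.9) / (2 × 0.00876) = 8.54×10⁻⁴ T.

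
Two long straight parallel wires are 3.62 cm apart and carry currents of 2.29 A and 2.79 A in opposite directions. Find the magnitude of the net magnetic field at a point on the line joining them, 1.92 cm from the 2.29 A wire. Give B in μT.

B ≈ 56.7 μT

Each long wire gives B = μ₀I/(2πd). Distances are d₁ = 0.0192 m and d₂ = 0.017 m.
B₁ = 2.39×10⁻⁵ T, B₂ = 3.28×10⁻⁵ T.
Between antiparallel currents both contributions point the same way, so they add. B = B₁ + B₂ = 2.39×10⁻⁵ + 3.28×10⁻⁵ = 5.67×10⁻⁵ T.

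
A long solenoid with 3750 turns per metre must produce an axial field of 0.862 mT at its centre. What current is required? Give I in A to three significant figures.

Inside a long solenoid B = μ₀nI with n = 3750 m⁻¹, so I = B/(μ₀n).
I = 8.62×10⁻⁴ / (4π×10⁻⁷ × 3750) = 0.183 A.

I ≈ 0.183 A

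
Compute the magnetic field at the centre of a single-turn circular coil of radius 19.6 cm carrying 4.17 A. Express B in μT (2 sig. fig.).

At the centre of a circular loop the Biot–Savart law gives B = μ₀I/(2R).
B = (4π×10⁻⁷ × 4.17) / (2 × 0.196) = 1.34×10⁻⁵ T.

B ≈ 13 μT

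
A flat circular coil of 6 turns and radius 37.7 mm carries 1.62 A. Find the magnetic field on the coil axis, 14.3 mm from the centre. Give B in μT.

For an N-turn flat coil, B = Nμ₀IR²/[2(R²+z²)^(3/2)] with R = 0.0377 m, z = 0.0143 m.
B = 6 × 2.21×10⁻⁵ T = 1.32×10⁻⁴ T.

B ≈ 132 μT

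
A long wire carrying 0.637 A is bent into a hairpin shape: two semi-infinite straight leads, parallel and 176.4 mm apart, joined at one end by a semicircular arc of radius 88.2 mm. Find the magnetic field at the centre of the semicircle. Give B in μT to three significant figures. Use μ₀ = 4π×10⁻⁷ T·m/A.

The semicircular arc contributes B_arc = μ₀I·π/(4πR) = μ₀I/(4R) = 2.27×10⁻⁶ T.
Each semi-infinite lead is at perpendicular distance R = 0.0882 m from the centre, with the perpendicular foot at its near end, so it contributes μ₀I/(4πR); both point the same way, together 1.44×10⁻⁶ T.
Arc and leads all point the same direction: B = 2.27×10⁻⁶ + 1.44×10⁻⁶ = 3.71×10⁻⁶ T.

B ≈ 3.71 μT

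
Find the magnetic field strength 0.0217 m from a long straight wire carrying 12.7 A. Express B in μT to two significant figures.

For an infinitely long straight wire, B = μ₀I/(2πd).
B = (4π×10⁻⁷ × 12.7) / (2π × 0.0217) = 1.17×10⁻⁴ T.

B ≈ 120 μT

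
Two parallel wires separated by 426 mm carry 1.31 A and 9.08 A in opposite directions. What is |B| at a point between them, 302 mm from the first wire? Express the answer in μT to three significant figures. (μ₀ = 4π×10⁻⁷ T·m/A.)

B ≈ 15.5 μT

Each long wire gives B = μ₀I/(2πd). Distances are d₁ = 0.302 m and d₂ = 0.124 m.
B₁ = 8.68×10⁻⁷ T, B₂ = 1.46×10⁻⁵ T.
Between antiparallel currents both contributions point the same way, so they add. B = B₁ + B₂ = 8.68×10⁻⁷ + 1.46×10⁻⁵ = 1.55×10⁻⁵ T.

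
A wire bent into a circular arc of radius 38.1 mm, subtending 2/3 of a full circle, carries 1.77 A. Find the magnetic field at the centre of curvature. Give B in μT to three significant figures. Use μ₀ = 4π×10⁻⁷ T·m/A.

B ≈ 19.5 μT

The Biot–Savart field of a circular arc at its centre is B = μ₀Iφ/(4πR), with φ = 4.189 rad.
B = (4π×10⁻⁷ × 1.77 × 4.189) / (4π × 0.0381) = 1.95×10⁻⁵ T.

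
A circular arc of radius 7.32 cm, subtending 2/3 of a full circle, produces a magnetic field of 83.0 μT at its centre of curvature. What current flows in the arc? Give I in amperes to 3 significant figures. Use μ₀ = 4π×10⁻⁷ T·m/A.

I ≈ 14.5 A

For a circular arc, B = μ₀Iφ/(4πR) with φ in radians; here φ = 4.189 rad.
So I = 4πRB/(μ₀φ) = 4π × 0.0732 × 8.30×10⁻⁵ / (4π×10⁻⁷ × 4.189) = 14.5 A.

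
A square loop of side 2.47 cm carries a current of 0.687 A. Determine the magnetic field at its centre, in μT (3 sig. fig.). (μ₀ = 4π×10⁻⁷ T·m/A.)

B ≈ 31.5 μT

Each side is a finite straight segment at perpendicular distance d = a/(2 tan(π/4)) = 0.01235 m from the centre, with end-angles ±π/4.
One side contributes B₁ = (μ₀I/4πd)·2 sin(π/4) = 7.87×10⁻⁶ T.
All 4 sides add in the same direction: B = 4 × 7.87×10⁻⁶ = 3.15×10⁻⁵ T.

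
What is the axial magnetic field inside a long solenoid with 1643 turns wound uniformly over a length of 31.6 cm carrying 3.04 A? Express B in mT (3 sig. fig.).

Inside a long solenoid, B = μ₀nI with n = 5199 turns/m.
B = 4π×10⁻⁷ × 5199 × 3.04 = 1.99×10⁻² T.

B ≈ 19.9 mT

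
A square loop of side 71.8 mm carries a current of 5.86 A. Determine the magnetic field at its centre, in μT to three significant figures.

B ≈ 92.3 μT

Each side is a finite straight segment at perpendicular distance d = a/(2 tan(π/4)) = 0.0359 m from the centre, with end-angles ±π/4.
One side contributes B₁ = (μ₀I/4πd)·2 sin(π/4) = 2.31×10⁻⁵ T.
All 4 sides add in the same direction: B = 4 × 2.31×10⁻⁵ = 9.23×10⁻⁵ T.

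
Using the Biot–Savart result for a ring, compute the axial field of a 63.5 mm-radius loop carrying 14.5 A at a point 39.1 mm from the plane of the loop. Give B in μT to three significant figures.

B ≈ 88.6 μT

On the axis of a circular loop, B = μ₀IR² / [2(R²+z²)^(3/2)].
R² + z² = (0.0635)² + (0.0391)² = 0.005561 m², and (R²+z²)^(3/2) = 4.15×10⁻⁴ m³.
B = (4π×10⁻⁷ × 14.5 × 0.004032) / (2 × 4.15×10⁻⁴) = 8.86×10⁻⁵ T.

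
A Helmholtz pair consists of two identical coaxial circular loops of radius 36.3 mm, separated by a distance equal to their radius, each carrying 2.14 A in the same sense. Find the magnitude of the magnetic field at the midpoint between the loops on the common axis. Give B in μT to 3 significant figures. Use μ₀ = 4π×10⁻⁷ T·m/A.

B ≈ 53.0 μT

Each loop contributes B = μ₀IR²/[2(R²+z²)^(3/2)] on the axis, with z measured from that loop.
Loop 1 (z = 0.01815 m): B₁ = 2.65×10⁻⁵ T. Loop 2 (z = 0.01815 m): B₂ = 2.65×10⁻⁵ T.
The fields add: B = B₁ + B₂ = 5.30×10⁻⁵ T.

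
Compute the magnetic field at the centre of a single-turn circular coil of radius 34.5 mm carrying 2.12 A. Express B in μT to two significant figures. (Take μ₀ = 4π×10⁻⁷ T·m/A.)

At the centre of a circular loop the Biot–Savart law gives B = μ₀I/(2R).
B = (4π×10⁻⁷ × 2.12) / (2 × 0.0345) = 3.86×10⁻⁵ T.

B ≈ 39 μT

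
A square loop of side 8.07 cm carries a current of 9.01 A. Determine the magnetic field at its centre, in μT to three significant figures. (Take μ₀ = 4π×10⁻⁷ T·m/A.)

B ≈ 126 μT

Each side is a finite straight segment at perpendicular distance d = a/(2 tan(π/4)) = 0.04035 m from the centre, with end-angles ±π/4.
One side contributes B₁ = (μ₀I/4πd)·2 sin(π/4) = 3.16×10⁻⁵ T.
All 4 sides add in the same direction: B = 4 × 3.16×10⁻⁵ = 1.26×10⁻⁴ T.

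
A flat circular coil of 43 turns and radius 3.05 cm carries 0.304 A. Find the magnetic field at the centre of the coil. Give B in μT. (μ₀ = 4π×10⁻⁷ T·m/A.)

For an N-turn flat coil, B = Nμ₀I/(2R) with R = 0.0305 m.
B = 43 × 6.26×10⁻⁶ T = 2.69×10⁻⁴ T.

B ≈ 269 μT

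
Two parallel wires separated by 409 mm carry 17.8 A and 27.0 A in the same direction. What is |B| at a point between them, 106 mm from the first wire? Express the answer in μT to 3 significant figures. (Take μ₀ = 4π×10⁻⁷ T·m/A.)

B ≈ 15.8 μT

Each long wire gives B = μ₀I/(2πd). Distances are d₁ = 0.106 m and d₂ = 0.303 m.
B₁ = 3.36×10⁻⁵ T, B₂ = 1.78×10⁻⁵ T.
Between parallel currents the two contributions point in opposite directions, so they subtract. B = |B₁ − B₂| = |3.36×10⁻⁵ − 1.78×10⁻⁵| = 1.58×10⁻⁵ T.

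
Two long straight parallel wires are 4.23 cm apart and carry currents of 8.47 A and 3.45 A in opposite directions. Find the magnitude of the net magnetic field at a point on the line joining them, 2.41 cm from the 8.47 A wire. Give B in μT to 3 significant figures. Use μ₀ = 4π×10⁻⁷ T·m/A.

Each long wire gives B = μ₀I/(2πd). Distances are d₁ = 0.0241 m and d₂ = 0.0182 m.
B₁ = 7.03×10⁻⁵ T, B₂ = 3.79×10⁻⁵ T.
Between antiparallel currents both contributions point the same way, so they add. B = B₁ + B₂ = 7.03×10⁻⁵ + 3.79×10⁻⁵ = 1.08×10⁻⁴ T.

B ≈ 108 μT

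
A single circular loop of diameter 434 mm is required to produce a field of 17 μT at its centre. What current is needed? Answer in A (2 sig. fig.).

I ≈ 5.9 A

At the centre of a circular loop B = μ₀I/(2R), so I = 2RB/μ₀.
With R = 0.217 m, I = 2 × 0.217 × 1.70×10⁻⁵ / (4π×10⁻⁷) = 5.87 A.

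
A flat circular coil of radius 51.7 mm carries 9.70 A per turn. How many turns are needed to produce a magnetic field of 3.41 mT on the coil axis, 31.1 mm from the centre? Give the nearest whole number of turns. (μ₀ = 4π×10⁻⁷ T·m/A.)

For an N-turn coil, B = Nμ₀IR²/[2(R²+z²)^(3/2)]. A single turn gives B₁ = 7.42×10⁻⁵ T with R = 0.0517 m, z = 0.0311 m.
N = B/B₁ = 3.41×10⁻³ / 7.42×10⁻⁵ = 45.97.

N = 46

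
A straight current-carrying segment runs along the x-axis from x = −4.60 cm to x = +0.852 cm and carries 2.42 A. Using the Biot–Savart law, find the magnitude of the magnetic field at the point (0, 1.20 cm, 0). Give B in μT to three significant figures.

B ≈ 31.2 μT

For a finite straight segment, B = (μ₀I/4πd)(sinθ₁ + sinθ₂), where θ₁, θ₂ are the angles from the perpendicular to each end.
The perpendicular distance is d = 0.012 m; the end-offsets along the wire are a = 0.046 m and b = 0.00852 m.
sinθ₁ = 0.046/√(0.046²+0.012²) = 0.9676; sinθ₂ = 0.00852/√(0.00852²+0.012²) = 0.5789.
B = (4π×10⁻⁷ × 2.42) / (4π × 0.012) × (0.9676 + 0.5789) = 3.12×10⁻⁵ T.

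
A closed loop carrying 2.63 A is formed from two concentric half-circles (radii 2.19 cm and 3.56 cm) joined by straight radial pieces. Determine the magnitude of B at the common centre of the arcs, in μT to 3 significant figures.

The radial connectors point toward the centre, so dl × r̂ = 0 and they contribute nothing.
Each semicircle gives μ₀I/(4R): inner arc 3.77×10⁻⁵ T, outer arc 2.32×10⁻⁵ T.
The two arcs carry current in opposite angular senses, so their fields oppose: B = |3.77×10⁻⁵ − 2.32×10⁻⁵| = 1.45×10⁻⁵ T.

B ≈ 14.5 μT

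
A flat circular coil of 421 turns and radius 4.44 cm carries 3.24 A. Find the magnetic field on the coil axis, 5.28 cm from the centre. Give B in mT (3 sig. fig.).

For an N-turn flat coil, B = Nμ₀IR²/[2(R²+z²)^(3/2)] with R = 0.0444 m, z = 0.0528 m.
B = 421 × 1.22×10⁻⁵ T = 5.15×10⁻³ T.

B ≈ 5.15 mT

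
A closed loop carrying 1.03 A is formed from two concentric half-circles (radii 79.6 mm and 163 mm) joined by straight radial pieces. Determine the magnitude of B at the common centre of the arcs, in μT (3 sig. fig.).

B ≈ 2.08 μT

The radial connectors point toward the centre, so dl × r̂ = 0 and they contribute nothing.
Each semicircle gives μ₀I/(4R): inner arc 4.07×10⁻⁶ T, outer arc 1.99×10⁻⁶ T.
The two arcs carry current in opposite angular senses, so their fields oppose: B = |4.07×10⁻⁶ − 1.99×10⁻⁶| = 2.08×10⁻⁶ T.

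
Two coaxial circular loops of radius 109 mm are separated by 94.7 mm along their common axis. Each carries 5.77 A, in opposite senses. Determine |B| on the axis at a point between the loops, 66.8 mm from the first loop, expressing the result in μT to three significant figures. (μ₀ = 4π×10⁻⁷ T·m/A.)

Each loop contributes B = μ₀IR²/[2(R²+z²)^(3/2)] on the axis, with z measured from that loop.
Loop 1 (z = 0.0668 m): B₁ = 2.06×10⁻⁵ T. Loop 2 (z = 0.0279 m): B₂ = 3.02×10⁻⁵ T.
The fields oppose: B = |B₁ − B₂| = 9.62×10⁻⁶ T.

B ≈ 9.62 μT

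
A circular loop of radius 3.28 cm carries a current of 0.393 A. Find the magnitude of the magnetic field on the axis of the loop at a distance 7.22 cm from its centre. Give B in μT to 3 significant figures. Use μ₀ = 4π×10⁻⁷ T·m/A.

On the axis of a circular loop, B = μ₀IR² / [2(R²+z²)^(3/2)].
R² + z² = (0.0328)² + (0.0722)² = 0.006289 m², and (R²+z²)^(3/2) = 4.99×10⁻⁴ m³.
B = (4π×10⁻⁷ × 0.393 × 0.001076) / (2 × 4.99×10⁻⁴) = 5.33×10⁻⁷ T.

B ≈ 0.533 μT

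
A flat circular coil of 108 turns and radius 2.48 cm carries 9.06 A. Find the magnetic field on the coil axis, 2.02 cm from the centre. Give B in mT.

For an N-turn flat coil, B = Nμ₀IR²/[2(R²+z²)^(3/2)] with R = 0.0248 m, z = 0.0202 m.
B = 108 × 1.07×10⁻⁴ T = 1.16×10⁻² T.

B ≈ 11.6 mT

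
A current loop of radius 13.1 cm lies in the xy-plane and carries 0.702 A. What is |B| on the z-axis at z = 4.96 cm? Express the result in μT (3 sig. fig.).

On the axis of a circular loop, B = μ₀IR² / [2(R²+z²)^(3/2)].
R² + z² = (0.131)² + (0.0496)² = 0.01962 m², and (R²+z²)^(3/2) = 2.75×10⁻³ m³.
B = (4π×10⁻⁷ × 0.702 × 0.01716) / (2 × 2.75×10⁻³) = 2.75×10⁻⁶ T.

B ≈ 2.75 μT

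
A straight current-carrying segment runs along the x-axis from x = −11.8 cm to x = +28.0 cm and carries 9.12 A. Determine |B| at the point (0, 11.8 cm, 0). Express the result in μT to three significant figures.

For a finite straight segment, B = (μ₀I/4πd)(sinθ₁ + sinθ₂), where θ₁, θ₂ are the angles from the perpendicular to each end.
The perpendicular distance is d = 0.118 m; the end-offsets along the wire are a = 0.118 m and b = 0.28 m.
sinθ₁ = 0.118/√(0.118²+0.118²) = 0.7071; sinθ₂ = 0.28/√(0.28²+0.118²) = 0.9215.
B = (4π×10⁻⁷ × 9.12) / (4π × 0.118) × (0.7071 + 0.9215) = 1.26×10⁻⁵ T.

B ≈ 12.6 μT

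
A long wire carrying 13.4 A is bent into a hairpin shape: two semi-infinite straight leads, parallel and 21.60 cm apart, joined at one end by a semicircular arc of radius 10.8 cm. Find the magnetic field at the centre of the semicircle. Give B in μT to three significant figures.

B ≈ 63.8 μT

The semicircular arc contributes B_arc = μ₀I·π/(4πR) = μ₀I/(4R) = 3.90×10⁻⁵ T.
Each semi-infinite lead is at perpendicular distance R = 0.108 m from the centre, with the perpendicular foot at its near end, so it contributes μ₀I/(4πR); both point the same way, together 2.48×10⁻⁵ T.
Arc and leads all point the same direction: B = 3.90×10⁻⁵ + 2.48×10⁻⁵ = 6.38×10⁻⁵ T.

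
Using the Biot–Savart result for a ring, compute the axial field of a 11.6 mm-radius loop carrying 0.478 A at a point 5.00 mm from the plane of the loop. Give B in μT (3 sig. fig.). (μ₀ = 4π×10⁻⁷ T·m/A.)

On the axis of a circular loop, B = μ₀IR² / [2(R²+z²)^(3/2)].
R² + z² = (0.0116)² + (0.005)² = 0.0001596 m², and (R²+z²)^(3/2) = 2.02×10⁻⁶ m³.
B = (4π×10⁻⁷ × 0.478 × 0.0001346) / (2 × 2.02×10⁻⁶) = 2.01×10⁻⁵ T.

B ≈ 20.1 μT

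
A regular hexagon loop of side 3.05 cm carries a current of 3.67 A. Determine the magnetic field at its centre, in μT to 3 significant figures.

B ≈ 83.4 μT

Each side is a finite straight segment at perpendicular distance d = a/(2 tan(π/6)) = 0.02641 m from the centre, with end-angles ±π/6.
One side contributes B₁ = (μ₀I/4πd)·2 sin(π/6) = 1.39×10⁻⁵ T.
All 6 sides add in the same direction: B = 6 × 1.39×10⁻⁵ = 8.34×10⁻⁵ T.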